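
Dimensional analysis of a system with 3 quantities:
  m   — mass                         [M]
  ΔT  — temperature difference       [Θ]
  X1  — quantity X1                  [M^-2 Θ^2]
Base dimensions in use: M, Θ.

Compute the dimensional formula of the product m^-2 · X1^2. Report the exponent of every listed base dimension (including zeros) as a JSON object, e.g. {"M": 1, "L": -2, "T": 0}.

Dimensional matrix (M×Θ by m×ΔT×X1):
  M: [ 1  0 -2]
  Θ: [ 0  1  2]
  [M]: (-2)·1+(2)·-2 = -6
  [Θ]: (-2)·0+(2)·2 = 4
⇒ M^-6 Θ^4

{"M": -6, "Θ": 4}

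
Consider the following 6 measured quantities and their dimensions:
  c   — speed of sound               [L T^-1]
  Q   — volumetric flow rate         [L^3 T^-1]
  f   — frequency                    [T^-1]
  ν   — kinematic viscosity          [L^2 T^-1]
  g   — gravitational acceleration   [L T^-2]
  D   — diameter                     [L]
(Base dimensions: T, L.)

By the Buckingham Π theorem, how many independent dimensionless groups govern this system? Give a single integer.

4

Exponent matrix [T,L] × [c,Q,f,ν,g,D]:
  T: [-1 -1 -1 -1 -2  0]
  L: [ 1  3  0  2  1  1]
Echelon form has 2 nonzero rows (pivots: c,Q)
n=6, r=2 ⇒ 4 dimensionless groups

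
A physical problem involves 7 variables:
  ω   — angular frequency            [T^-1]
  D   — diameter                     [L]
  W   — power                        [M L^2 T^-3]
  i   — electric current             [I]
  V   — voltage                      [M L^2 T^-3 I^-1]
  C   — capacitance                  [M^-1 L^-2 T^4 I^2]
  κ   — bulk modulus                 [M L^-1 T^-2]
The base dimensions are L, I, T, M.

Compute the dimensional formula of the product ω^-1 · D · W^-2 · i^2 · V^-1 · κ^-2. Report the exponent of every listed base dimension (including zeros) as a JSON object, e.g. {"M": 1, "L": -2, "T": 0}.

Write exponents as rows L,I,T,M / cols ω,D,W,i,V,C,κ:
  L: [ 0  1  2  0  2 -2 -1]
  I: [ 0  0  0  1 -1  2  0]
  T: [-1  0 -3  0 -3  4 -2]
  M: [ 0  0  1  0  1 -1  1]
  [L]: (-1)·0+(1)·1+(-2)·2+(2)·0+(-1)·2+(-2)·-1 = -3
  [I]: (-1)·0+(1)·0+(-2)·0+(2)·1+(-1)·-1+(-2)·0 = 3
  [T]: (-1)·-1+(1)·0+(-2)·-3+(2)·0+(-1)·-3+(-2)·-2 = 14
  [M]: (-1)·0+(1)·0+(-2)·1+(2)·0+(-1)·1+(-2)·1 = -5
⇒ L^-3 I^3 T^14 M^-5

{"L": -3, "I": 3, "T": 14, "M": -5}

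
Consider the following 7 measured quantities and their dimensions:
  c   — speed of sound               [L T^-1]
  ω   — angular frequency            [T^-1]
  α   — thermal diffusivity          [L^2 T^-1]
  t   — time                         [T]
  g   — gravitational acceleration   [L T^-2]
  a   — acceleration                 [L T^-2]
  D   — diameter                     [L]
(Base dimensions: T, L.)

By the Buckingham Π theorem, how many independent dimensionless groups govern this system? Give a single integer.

Exponent matrix [T,L] × [c,ω,α,t,g,a,D]:
  T: [-1 -1 -1  1 -2 -2  0]
  L: [ 1  0  2  0  1  1  1]
Echelon form has 2 nonzero rows (pivots: c,ω)
7 vars − rank 2 = 5 Π groups

5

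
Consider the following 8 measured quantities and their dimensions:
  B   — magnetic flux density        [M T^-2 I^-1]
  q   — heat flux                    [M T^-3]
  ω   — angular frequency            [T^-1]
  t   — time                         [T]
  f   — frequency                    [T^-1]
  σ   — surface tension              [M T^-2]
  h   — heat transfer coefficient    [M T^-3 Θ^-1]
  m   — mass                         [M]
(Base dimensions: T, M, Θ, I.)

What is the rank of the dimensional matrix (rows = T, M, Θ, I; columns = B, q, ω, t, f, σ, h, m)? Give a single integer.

Write exponents as rows T,M,Θ,I / cols B,q,ω,t,f,σ,h,m:
  T: [-2 -3 -1  1 -1 -2 -3  0]
  M: [ 1  1  0  0  0  1  1  1]
  Θ: [ 0  0  0  0  0  0 -1  0]
  I: [-1  0  0  0  0  0  0  0]
RREF → pivots at {B,q,ω,h} ⇒ r = 4

4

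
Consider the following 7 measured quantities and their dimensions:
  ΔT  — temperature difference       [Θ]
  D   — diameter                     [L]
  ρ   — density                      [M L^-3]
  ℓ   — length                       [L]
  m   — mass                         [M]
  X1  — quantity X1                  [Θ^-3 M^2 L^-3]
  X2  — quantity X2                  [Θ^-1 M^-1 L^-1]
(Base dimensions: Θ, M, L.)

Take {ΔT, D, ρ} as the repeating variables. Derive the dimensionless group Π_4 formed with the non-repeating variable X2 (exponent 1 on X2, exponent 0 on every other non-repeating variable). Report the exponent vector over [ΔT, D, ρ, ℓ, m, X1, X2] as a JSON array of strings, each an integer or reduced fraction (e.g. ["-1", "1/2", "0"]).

["1", "4", "1", "0", "0", "0", "1"]

Write exponents as rows Θ,M,L / cols ΔT,D,ρ,ℓ,m,X1,X2:
  Θ: [ 1  0  0  0  0 -3 -1]
  M: [ 0  0  1  0  1  2 -1]
  L: [ 0  1 -3  1  0 -3 -1]
Row reduction gives pivot columns ΔT,D,ρ; rank = 3
Pivot set = {ΔT,D,ρ}, free = {ℓ,m,X1,X2}
RREF:
  r0: [   1    0    0    0    0   -3   -1]
  r1: [   0    1    0    1    3    3   -4]
  r2: [   0    0    1    0    1    2   -1]
Fix exponent of X2 at 1, ℓ at 0, m at 0, X1 at 0; solve each RREF row for its pivot's exponent:
  r0: exp(ΔT) + (-1)·1 = 0 ⇒ exp(ΔT) = 1
  r1: exp(D) + (-4)·1 = 0 ⇒ exp(D) = 4
  r2: exp(ρ) + (-1)·1 = 0 ⇒ exp(ρ) = 1
Π_4 = ΔT · D^4 · ρ · X2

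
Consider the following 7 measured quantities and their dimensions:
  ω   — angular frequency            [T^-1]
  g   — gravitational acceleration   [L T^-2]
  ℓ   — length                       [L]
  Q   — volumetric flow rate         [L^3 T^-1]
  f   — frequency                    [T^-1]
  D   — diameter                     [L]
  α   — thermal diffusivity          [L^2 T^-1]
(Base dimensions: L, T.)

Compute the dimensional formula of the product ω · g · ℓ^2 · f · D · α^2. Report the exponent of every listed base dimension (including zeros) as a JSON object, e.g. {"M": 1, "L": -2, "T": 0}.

{"L": 8, "T": -6}

Write exponents as rows L,T / cols ω,g,ℓ,Q,f,D,α:
  L: [ 0  1  1  3  0  1  2]
  T: [-1 -2  0 -1 -1  0 -1]
  [L]: (1)·0+(1)·1+(2)·1+(1)·0+(1)·1+(2)·2 = 8
  [T]: (1)·-1+(1)·-2+(2)·0+(1)·-1+(1)·0+(2)·-1 = -6
⇒ L^8 T^-6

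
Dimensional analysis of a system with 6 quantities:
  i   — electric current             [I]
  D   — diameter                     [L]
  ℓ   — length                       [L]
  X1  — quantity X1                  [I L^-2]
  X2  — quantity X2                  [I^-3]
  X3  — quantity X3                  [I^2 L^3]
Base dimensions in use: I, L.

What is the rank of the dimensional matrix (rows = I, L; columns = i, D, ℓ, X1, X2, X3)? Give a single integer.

2

Dimensional matrix (I×L by i×D×ℓ×X1×X2×X3):
  I: [ 1  0  0  1 -3  2]
  L: [ 0  1  1 -2  0  3]
RREF → pivots at {i,D} ⇒ r = 2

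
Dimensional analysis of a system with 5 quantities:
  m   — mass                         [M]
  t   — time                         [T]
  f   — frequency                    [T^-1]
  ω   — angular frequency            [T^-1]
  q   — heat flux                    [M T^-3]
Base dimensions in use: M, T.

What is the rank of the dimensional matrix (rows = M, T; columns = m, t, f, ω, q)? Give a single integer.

Write exponents as rows M,T / cols m,t,f,ω,q:
  M: [ 1  0  0  0  1]
  T: [ 0  1 -1 -1 -3]
Echelon form has 2 nonzero rows (pivots: m,t)

2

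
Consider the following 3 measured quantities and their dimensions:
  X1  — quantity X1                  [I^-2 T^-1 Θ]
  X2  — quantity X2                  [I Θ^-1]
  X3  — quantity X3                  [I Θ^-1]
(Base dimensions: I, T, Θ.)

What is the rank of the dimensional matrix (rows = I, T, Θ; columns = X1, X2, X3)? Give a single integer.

2

Exponent matrix [I,T,Θ] × [X1,X2,X3]:
  I: [-2  1  1]
  T: [-1  0  0]
  Θ: [ 1 -1 -1]
Row reduction gives pivot columns X1,X2; rank = 2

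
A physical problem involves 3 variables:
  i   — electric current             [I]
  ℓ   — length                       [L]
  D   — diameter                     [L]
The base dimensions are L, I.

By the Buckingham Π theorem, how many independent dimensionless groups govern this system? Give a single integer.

1

Dimensional matrix (L×I by i×ℓ×D):
  L: [ 0  1  1]
  I: [ 1  0  0]
Echelon form has 2 nonzero rows (pivots: i,ℓ)
n=3, r=2 ⇒ 1 dimensionless group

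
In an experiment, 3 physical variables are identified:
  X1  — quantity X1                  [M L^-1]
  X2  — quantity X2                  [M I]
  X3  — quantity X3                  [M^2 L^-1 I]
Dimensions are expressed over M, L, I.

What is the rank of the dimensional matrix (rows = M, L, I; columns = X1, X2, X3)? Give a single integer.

2

Exponent matrix [M,L,I] × [X1,X2,X3]:
  M: [ 1  1  2]
  L: [-1  0 -1]
  I: [ 0  1  1]
RREF → pivots at {X1,X2} ⇒ r = 2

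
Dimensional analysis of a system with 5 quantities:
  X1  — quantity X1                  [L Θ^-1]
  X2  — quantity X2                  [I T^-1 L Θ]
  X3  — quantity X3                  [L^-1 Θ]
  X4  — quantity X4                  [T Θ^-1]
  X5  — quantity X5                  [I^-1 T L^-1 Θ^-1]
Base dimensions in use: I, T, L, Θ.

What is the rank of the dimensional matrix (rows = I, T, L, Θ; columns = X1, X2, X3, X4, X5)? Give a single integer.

3

Exponent matrix [I,T,L,Θ] × [X1,X2,X3,X4,X5]:
  I: [ 0  1  0  0 -1]
  T: [ 0 -1  0  1  1]
  L: [ 1  1 -1  0 -1]
  Θ: [-1  1  1 -1 -1]
Row reduction gives pivot columns X1,X2,X4; rank = 3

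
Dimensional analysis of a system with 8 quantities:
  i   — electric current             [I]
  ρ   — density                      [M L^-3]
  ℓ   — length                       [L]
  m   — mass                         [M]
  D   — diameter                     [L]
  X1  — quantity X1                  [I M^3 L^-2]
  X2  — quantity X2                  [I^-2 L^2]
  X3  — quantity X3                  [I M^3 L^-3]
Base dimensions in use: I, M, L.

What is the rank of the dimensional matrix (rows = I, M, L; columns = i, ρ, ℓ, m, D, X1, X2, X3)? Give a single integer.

Exponent matrix [I,M,L] × [i,ρ,ℓ,m,D,X1,X2,X3]:
  I: [ 1  0  0  0  0  1 -2  1]
  M: [ 0  1  0  1  0  3  0  3]
  L: [ 0 -3  1  0  1 -2  2 -3]
RREF → pivots at {i,ρ,ℓ} ⇒ r = 3

3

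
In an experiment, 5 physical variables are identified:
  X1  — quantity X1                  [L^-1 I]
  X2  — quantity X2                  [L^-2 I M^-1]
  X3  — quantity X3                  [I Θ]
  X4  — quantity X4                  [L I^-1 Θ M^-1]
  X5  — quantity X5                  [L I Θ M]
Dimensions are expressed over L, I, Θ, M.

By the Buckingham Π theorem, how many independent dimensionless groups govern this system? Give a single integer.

2

Write exponents as rows L,I,Θ,M / cols X1,X2,X3,X4,X5:
  L: [-1 -2  0  1  1]
  I: [ 1  1  1 -1  1]
  Θ: [ 0  0  1  1  1]
  M: [ 0 -1  0 -1  1]
Echelon form has 3 nonzero rows (pivots: X1,X2,X3)
n=5, r=3 ⇒ 2 dimensionless groups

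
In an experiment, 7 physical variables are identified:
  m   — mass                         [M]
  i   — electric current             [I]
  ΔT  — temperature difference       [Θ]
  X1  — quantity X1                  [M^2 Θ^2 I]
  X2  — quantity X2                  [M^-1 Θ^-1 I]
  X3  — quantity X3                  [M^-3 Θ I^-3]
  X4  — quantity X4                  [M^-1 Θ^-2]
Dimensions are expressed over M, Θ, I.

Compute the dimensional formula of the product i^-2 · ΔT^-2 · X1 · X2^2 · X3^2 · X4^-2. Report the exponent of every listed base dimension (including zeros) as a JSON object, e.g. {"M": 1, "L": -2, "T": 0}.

{"M": -4, "Θ": 4, "I": -5}

Dimensional matrix (M×Θ×I by m×i×ΔT×X1×X2×X3×X4):
  M: [ 1  0  0  2 -1 -3 -1]
  Θ: [ 0  0  1  2 -1  1 -2]
  I: [ 0  1  0  1  1 -3  0]
  [M]: (-2)·0+(-2)·0+(1)·2+(2)·-1+(2)·-3+(-2)·-1 = -4
  [Θ]: (-2)·0+(-2)·1+(1)·2+(2)·-1+(2)·1+(-2)·-2 = 4
  [I]: (-2)·1+(-2)·0+(1)·1+(2)·1+(2)·-3+(-2)·0 = -5
⇒ M^-4 Θ^4 I^-5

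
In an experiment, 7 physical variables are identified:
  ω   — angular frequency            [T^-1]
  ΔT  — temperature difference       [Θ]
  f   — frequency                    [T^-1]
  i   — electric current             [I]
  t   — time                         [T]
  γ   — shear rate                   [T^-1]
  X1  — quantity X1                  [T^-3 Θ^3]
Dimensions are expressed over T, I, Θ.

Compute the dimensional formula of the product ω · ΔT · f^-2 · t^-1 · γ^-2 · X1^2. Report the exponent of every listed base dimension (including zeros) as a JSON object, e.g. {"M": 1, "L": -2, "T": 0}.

{"T": -4, "I": 0, "Θ": 7}

Write exponents as rows T,I,Θ / cols ω,ΔT,f,i,t,γ,X1:
  T: [-1  0 -1  0  1 -1 -3]
  I: [ 0  0  0  1  0  0  0]
  Θ: [ 0  1  0  0  0  0  3]
  [T]: (1)·-1+(1)·0+(-2)·-1+(-1)·1+(-2)·-1+(2)·-3 = -4
  [I]: (1)·0+(1)·0+(-2)·0+(-1)·0+(-2)·0+(2)·0 = 0
  [Θ]: (1)·0+(1)·1+(-2)·0+(-1)·0+(-2)·0+(2)·3 = 7
⇒ T^-4 Θ^7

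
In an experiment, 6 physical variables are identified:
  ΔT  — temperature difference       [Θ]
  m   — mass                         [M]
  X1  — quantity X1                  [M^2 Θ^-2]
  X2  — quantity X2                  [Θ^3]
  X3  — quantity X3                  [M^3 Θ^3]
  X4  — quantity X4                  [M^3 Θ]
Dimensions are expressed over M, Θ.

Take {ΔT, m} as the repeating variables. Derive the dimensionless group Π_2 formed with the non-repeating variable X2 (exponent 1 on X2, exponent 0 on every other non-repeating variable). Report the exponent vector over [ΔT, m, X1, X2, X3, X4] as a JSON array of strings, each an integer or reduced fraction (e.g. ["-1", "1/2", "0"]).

Dimensional matrix (M×Θ by ΔT×m×X1×X2×X3×X4):
  M: [ 0  1  2  0  3  3]
  Θ: [ 1  0 -2  3  3  1]
Row reduction gives pivot columns ΔT,m; rank = 2
Pivot set = {ΔT,m}, free = {X1,X2,X3,X4}
RREF:
  r0: [   1    0   -2    3    3    1]
  r1: [   0    1    2    0    3    3]
Fix exponent of X2 at 1, X1 at 0, X3 at 0, X4 at 0; solve each RREF row for its pivot's exponent:
  r0: exp(ΔT) + (3)·1 = 0 ⇒ exp(ΔT) = -3
  r1: exp(m) + (0)·1 = 0 ⇒ exp(m) = 0
Π_2 = ΔT^-3 · X2

["-3", "0", "0", "1", "0", "0"]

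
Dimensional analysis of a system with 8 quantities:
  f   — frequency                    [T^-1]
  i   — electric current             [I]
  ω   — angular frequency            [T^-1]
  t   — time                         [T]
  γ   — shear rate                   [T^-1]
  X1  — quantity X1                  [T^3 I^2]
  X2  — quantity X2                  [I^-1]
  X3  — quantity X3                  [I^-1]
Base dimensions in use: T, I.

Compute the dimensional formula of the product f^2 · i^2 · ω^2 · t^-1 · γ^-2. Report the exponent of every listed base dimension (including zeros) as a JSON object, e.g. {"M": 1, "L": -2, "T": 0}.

{"T": -3, "I": 2}

Write exponents as rows T,I / cols f,i,ω,t,γ,X1,X2,X3:
  T: [-1  0 -1  1 -1  3  0  0]
  I: [ 0  1  0  0  0  2 -1 -1]
  [T]: (2)·-1+(2)·0+(2)·-1+(-1)·1+(-2)·-1 = -3
  [I]: (2)·0+(2)·1+(2)·0+(-1)·0+(-2)·0 = 2
⇒ T^-3 I^2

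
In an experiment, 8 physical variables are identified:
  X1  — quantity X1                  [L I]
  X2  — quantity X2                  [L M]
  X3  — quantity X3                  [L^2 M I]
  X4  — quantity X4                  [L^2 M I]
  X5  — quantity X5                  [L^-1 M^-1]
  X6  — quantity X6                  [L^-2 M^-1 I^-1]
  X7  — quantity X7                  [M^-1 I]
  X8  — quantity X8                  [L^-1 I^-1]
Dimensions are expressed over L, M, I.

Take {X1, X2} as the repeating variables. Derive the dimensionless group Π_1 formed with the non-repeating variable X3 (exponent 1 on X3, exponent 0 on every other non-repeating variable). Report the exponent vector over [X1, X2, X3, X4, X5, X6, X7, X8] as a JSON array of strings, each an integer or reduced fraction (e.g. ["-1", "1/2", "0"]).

["-1", "-1", "1", "0", "0", "0", "0", "0"]

Write exponents as rows L,M,I / cols X1,X2,X3,X4,X5,X6,X7,X8:
  L: [ 1  1  2  2 -1 -2  0 -1]
  M: [ 0  1  1  1 -1 -1 -1  0]
  I: [ 1  0  1  1  0 -1  1 -1]
Row reduction gives pivot columns X1,X2; rank = 2
Pivot set = {X1,X2}, free = {X3,X4,X5,X6,X7,X8}
RREF:
  r0: [   1    0    1    1    0   -1    1   -1]
  r1: [   0    1    1    1   -1   -1   -1    0]
  r2: [   0    0    0    0    0    0    0    0]
Fix exponent of X3 at 1, X4 at 0, X5 at 0, X6 at 0, X7 at 0, X8 at 0; solve each RREF row for its pivot's exponent:
  r0: exp(X1) + (1)·1 = 0 ⇒ exp(X1) = -1
  r1: exp(X2) + (1)·1 = 0 ⇒ exp(X2) = -1
Π_1 = X1^-1 · X2^-1 · X3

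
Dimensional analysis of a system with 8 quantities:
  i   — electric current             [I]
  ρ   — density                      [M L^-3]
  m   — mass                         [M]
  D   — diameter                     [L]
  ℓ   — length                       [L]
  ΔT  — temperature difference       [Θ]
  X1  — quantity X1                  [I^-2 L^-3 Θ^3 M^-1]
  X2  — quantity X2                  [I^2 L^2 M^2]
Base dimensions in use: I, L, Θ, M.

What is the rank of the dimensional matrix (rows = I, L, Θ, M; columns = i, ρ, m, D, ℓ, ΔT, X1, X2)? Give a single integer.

Exponent matrix [I,L,Θ,M] × [i,ρ,m,D,ℓ,ΔT,X1,X2]:
  I: [ 1  0  0  0  0  0 -2  2]
  L: [ 0 -3  0  1  1  0 -3  2]
  Θ: [ 0  0  0  0  0  1  3  0]
  M: [ 0  1  1  0  0  0 -1  2]
Row reduction gives pivot columns i,ρ,m,ΔT; rank = 4

4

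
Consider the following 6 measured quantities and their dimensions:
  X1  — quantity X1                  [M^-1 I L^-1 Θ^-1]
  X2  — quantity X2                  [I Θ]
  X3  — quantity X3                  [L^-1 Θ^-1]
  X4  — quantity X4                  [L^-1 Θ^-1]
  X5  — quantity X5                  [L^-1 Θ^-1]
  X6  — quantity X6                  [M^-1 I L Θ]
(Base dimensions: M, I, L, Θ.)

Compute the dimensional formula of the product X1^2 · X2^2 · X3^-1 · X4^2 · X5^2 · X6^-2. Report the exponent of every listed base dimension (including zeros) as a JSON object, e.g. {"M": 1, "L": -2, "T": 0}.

Exponent matrix [M,I,L,Θ] × [X1,X2,X3,X4,X5,X6]:
  M: [-1  0  0  0  0 -1]
  I: [ 1  1  0  0  0  1]
  L: [-1  0 -1 -1 -1  1]
  Θ: [-1  1 -1 -1 -1  1]
  [M]: (2)·-1+(2)·0+(-1)·0+(2)·0+(2)·0+(-2)·-1 = 0
  [I]: (2)·1+(2)·1+(-1)·0+(2)·0+(2)·0+(-2)·1 = 2
  [L]: (2)·-1+(2)·0+(-1)·-1+(2)·-1+(2)·-1+(-2)·1 = -7
  [Θ]: (2)·-1+(2)·1+(-1)·-1+(2)·-1+(2)·-1+(-2)·1 = -5
⇒ I^2 L^-7 Θ^-5

{"M": 0, "I": 2, "L": -7, "Θ": -5}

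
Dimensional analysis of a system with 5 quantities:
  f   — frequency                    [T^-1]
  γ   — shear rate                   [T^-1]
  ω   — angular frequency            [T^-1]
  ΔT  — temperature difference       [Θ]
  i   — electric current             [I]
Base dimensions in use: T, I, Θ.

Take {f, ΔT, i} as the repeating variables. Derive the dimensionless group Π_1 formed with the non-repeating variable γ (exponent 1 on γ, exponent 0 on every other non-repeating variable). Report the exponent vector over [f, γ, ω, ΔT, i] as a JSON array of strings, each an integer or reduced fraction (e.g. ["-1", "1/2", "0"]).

Dimensional matrix (T×I×Θ by f×γ×ω×ΔT×i):
  T: [-1 -1 -1  0  0]
  I: [ 0  0  0  0  1]
  Θ: [ 0  0  0  1  0]
Echelon form has 3 nonzero rows (pivots: f,ΔT,i)
Repeat: f,ΔT,i; free: γ,ω
RREF:
  r0: [   1    1    1    0    0]
  r1: [   0    0    0    1    0]
  r2: [   0    0    0    0    1]
Fix exponent of γ at 1, ω at 0; solve each RREF row for its pivot's exponent:
  r0: exp(f) + (1)·1 = 0 ⇒ exp(f) = -1
  r1: exp(ΔT) + (0)·1 = 0 ⇒ exp(ΔT) = 0
  r2: exp(i) + (0)·1 = 0 ⇒ exp(i) = 0
Π_1 = f^-1 · γ

["-1", "1", "0", "0", "0"]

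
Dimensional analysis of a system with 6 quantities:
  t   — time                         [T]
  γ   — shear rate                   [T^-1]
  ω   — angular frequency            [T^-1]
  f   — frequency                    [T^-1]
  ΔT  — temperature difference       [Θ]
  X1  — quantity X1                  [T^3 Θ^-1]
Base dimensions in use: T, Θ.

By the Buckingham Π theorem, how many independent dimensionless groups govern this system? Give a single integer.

4

Exponent matrix [T,Θ] × [t,γ,ω,f,ΔT,X1]:
  T: [ 1 -1 -1 -1  0  3]
  Θ: [ 0  0  0  0  1 -1]
Echelon form has 2 nonzero rows (pivots: t,ΔT)
n=6, r=2 ⇒ 4 dimensionless groups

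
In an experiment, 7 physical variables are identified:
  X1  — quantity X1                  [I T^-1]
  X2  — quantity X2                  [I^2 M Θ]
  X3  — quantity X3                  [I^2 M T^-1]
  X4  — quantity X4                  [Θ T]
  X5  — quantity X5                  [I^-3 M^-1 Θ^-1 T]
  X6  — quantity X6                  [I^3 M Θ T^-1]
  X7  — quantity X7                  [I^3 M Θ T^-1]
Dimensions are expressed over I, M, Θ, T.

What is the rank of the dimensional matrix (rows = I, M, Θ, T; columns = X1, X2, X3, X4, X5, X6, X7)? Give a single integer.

3

Write exponents as rows I,M,Θ,T / cols X1,X2,X3,X4,X5,X6,X7:
  I: [ 1  2  2  0 -3  3  3]
  M: [ 0  1  1  0 -1  1  1]
  Θ: [ 0  1  0  1 -1  1  1]
  T: [-1  0 -1  1  1 -1 -1]
RREF → pivots at {X1,X2,X3} ⇒ r = 3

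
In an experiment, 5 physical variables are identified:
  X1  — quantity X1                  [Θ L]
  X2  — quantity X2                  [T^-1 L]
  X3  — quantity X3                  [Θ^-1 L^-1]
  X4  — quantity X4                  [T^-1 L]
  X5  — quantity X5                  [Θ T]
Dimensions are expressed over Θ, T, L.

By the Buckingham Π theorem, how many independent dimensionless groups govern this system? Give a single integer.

Dimensional matrix (Θ×T×L by X1×X2×X3×X4×X5):
  Θ: [ 1  0 -1  0  1]
  T: [ 0 -1  0 -1  1]
  L: [ 1  1 -1  1  0]
RREF → pivots at {X1,X2} ⇒ r = 2
n=5, r=2 ⇒ 3 dimensionless groups

3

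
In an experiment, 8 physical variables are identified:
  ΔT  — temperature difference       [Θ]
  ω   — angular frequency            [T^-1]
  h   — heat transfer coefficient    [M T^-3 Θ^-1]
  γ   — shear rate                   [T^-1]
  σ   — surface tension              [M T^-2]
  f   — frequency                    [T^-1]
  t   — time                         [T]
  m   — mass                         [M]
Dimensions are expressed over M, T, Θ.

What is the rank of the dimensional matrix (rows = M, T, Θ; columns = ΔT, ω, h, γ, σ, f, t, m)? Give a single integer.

Exponent matrix [M,T,Θ] × [ΔT,ω,h,γ,σ,f,t,m]:
  M: [ 0  0  1  0  1  0  0  1]
  T: [ 0 -1 -3 -1 -2 -1  1  0]
  Θ: [ 1  0 -1  0  0  0  0  0]
Echelon form has 3 nonzero rows (pivots: ΔT,ω,h)

3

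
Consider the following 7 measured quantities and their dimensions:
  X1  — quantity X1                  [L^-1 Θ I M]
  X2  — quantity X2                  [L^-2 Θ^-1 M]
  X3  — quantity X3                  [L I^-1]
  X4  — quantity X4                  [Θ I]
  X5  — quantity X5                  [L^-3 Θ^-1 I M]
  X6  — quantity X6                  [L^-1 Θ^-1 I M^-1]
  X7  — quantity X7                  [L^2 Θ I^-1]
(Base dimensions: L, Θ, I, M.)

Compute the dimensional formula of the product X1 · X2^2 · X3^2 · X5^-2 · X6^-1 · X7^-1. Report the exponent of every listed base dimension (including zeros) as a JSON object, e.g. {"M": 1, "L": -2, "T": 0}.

Exponent matrix [L,Θ,I,M] × [X1,X2,X3,X4,X5,X6,X7]:
  L: [-1 -2  1  0 -3 -1  2]
  Θ: [ 1 -1  0  1 -1 -1  1]
  I: [ 1  0 -1  1  1  1 -1]
  M: [ 1  1  0  0  1 -1  0]
  [L]: (1)·-1+(2)·-2+(2)·1+(-2)·-3+(-1)·-1+(-1)·2 = 2
  [Θ]: (1)·1+(2)·-1+(2)·0+(-2)·-1+(-1)·-1+(-1)·1 = 1
  [I]: (1)·1+(2)·0+(2)·-1+(-2)·1+(-1)·1+(-1)·-1 = -3
  [M]: (1)·1+(2)·1+(2)·0+(-2)·1+(-1)·-1+(-1)·0 = 2
⇒ L^2 Θ I^-3 M^2

{"L": 2, "Θ": 1, "I": -3, "M": 2}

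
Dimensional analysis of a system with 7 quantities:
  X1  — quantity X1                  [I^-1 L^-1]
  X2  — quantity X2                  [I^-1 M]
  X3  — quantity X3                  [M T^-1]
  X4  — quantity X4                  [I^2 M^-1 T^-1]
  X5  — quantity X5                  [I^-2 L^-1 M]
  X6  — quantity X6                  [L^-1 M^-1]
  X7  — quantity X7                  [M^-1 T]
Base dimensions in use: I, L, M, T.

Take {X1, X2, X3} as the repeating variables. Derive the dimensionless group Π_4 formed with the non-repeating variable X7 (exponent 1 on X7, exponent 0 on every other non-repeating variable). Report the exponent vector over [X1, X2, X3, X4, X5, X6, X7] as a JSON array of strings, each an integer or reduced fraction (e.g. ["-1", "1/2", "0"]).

Dimensional matrix (I×L×M×T by X1×X2×X3×X4×X5×X6×X7):
  I: [-1 -1  0  2 -2  0  0]
  L: [-1  0  0  0 -1 -1  0]
  M: [ 0  1  1 -1  1 -1 -1]
  T: [ 0  0 -1 -1  0  0  1]
Echelon form has 3 nonzero rows (pivots: X1,X2,X3)
Repeat: X1,X2,X3; free: X4,X5,X6,X7
RREF:
  r0: [   1    0    0    0    1    1    0]
  r1: [   0    1    0   -2    1   -1    0]
  r2: [   0    0    1    1    0    0   -1]
  r3: [   0    0    0    0    0    0    0]
Fix exponent of X7 at 1, X4 at 0, X5 at 0, X6 at 0; solve each RREF row for its pivot's exponent:
  r0: exp(X1) + (0)·1 = 0 ⇒ exp(X1) = 0
  r1: exp(X2) + (0)·1 = 0 ⇒ exp(X2) = 0
  r2: exp(X3) + (-1)·1 = 0 ⇒ exp(X3) = 1
Π_4 = X3 · X7

["0", "0", "1", "0", "0", "0", "1"]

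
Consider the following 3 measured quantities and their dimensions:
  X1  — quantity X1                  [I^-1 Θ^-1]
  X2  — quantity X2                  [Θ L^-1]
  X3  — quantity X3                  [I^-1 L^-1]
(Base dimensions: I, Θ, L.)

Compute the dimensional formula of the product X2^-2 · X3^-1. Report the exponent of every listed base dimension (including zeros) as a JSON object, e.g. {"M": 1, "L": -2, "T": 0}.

Dimensional matrix (I×Θ×L by X1×X2×X3):
  I: [-1  0 -1]
  Θ: [-1  1  0]
  L: [ 0 -1 -1]
  [I]: (-2)·0+(-1)·-1 = 1
  [Θ]: (-2)·1+(-1)·0 = -2
  [L]: (-2)·-1+(-1)·-1 = 3
⇒ I Θ^-2 L^3

{"I": 1, "Θ": -2, "L": 3}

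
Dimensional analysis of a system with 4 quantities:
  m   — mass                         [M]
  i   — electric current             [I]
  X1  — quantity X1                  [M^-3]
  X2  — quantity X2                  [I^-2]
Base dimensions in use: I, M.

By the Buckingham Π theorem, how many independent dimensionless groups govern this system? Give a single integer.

2

Write exponents as rows I,M / cols m,i,X1,X2:
  I: [ 0  1  0 -2]
  M: [ 1  0 -3  0]
Row reduction gives pivot columns m,i; rank = 2
Π count = n − r = 4 − 2 = 2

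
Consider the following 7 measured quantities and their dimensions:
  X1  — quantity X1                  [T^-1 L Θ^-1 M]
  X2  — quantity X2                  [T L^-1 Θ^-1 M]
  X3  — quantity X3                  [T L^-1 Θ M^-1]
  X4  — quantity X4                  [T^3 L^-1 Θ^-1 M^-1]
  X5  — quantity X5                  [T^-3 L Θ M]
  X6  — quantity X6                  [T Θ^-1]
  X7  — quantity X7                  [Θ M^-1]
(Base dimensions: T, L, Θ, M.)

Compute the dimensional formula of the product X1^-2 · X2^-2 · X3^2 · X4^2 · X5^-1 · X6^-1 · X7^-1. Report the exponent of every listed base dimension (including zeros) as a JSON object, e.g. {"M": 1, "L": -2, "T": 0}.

{"T": 10, "L": -5, "Θ": 3, "M": -8}

Write exponents as rows T,L,Θ,M / cols X1,X2,X3,X4,X5,X6,X7:
  T: [-1  1  1  3 -3  1  0]
  L: [ 1 -1 -1 -1  1  0  0]
  Θ: [-1 -1  1 -1  1 -1  1]
  M: [ 1  1 -1 -1  1  0 -1]
  [T]: (-2)·-1+(-2)·1+(2)·1+(2)·3+(-1)·-3+(-1)·1+(-1)·0 = 10
  [L]: (-2)·1+(-2)·-1+(2)·-1+(2)·-1+(-1)·1+(-1)·0+(-1)·0 = -5
  [Θ]: (-2)·-1+(-2)·-1+(2)·1+(2)·-1+(-1)·1+(-1)·-1+(-1)·1 = 3
  [M]: (-2)·1+(-2)·1+(2)·-1+(2)·-1+(-1)·1+(-1)·0+(-1)·-1 = -8
⇒ T^10 L^-5 Θ^3 M^-8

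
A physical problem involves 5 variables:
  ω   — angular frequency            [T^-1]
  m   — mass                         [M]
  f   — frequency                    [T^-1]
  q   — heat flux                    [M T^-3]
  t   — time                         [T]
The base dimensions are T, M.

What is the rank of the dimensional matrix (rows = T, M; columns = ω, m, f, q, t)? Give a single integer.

Exponent matrix [T,M] × [ω,m,f,q,t]:
  T: [-1  0 -1 -3  1]
  M: [ 0  1  0  1  0]
Echelon form has 2 nonzero rows (pivots: ω,m)

2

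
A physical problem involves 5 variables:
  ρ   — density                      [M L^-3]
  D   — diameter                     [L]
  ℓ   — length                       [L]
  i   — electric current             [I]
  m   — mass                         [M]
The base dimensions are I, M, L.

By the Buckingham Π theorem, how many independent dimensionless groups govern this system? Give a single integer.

Exponent matrix [I,M,L] × [ρ,D,ℓ,i,m]:
  I: [ 0  0  0  1  0]
  M: [ 1  0  0  0  1]
  L: [-3  1  1  0  0]
RREF → pivots at {ρ,D,i} ⇒ r = 3
n=5, r=3 ⇒ 2 dimensionless groups

2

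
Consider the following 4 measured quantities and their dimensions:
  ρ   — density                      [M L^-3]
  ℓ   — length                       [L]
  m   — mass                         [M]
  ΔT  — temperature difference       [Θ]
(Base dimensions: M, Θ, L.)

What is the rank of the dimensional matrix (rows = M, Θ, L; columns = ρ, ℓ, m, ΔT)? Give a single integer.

3

Write exponents as rows M,Θ,L / cols ρ,ℓ,m,ΔT:
  M: [ 1  0  1  0]
  Θ: [ 0  0  0  1]
  L: [-3  1  0  0]
RREF → pivots at {ρ,ℓ,ΔT} ⇒ r = 3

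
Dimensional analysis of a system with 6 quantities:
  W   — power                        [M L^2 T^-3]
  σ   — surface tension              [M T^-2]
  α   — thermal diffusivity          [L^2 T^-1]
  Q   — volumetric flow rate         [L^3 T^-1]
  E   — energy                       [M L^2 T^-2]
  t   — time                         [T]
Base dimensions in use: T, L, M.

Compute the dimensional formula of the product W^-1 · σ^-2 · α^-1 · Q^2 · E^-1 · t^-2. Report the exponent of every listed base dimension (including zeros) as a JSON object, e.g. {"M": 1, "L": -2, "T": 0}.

{"T": 6, "L": 0, "M": -4}

Write exponents as rows T,L,M / cols W,σ,α,Q,E,t:
  T: [-3 -2 -1 -1 -2  1]
  L: [ 2  0  2  3  2  0]
  M: [ 1  1  0  0  1  0]
  [T]: (-1)·-3+(-2)·-2+(-1)·-1+(2)·-1+(-1)·-2+(-2)·1 = 6
  [L]: (-1)·2+(-2)·0+(-1)·2+(2)·3+(-1)·2+(-2)·0 = 0
  [M]: (-1)·1+(-2)·1+(-1)·0+(2)·0+(-1)·1+(-2)·0 = -4
⇒ T^6 M^-4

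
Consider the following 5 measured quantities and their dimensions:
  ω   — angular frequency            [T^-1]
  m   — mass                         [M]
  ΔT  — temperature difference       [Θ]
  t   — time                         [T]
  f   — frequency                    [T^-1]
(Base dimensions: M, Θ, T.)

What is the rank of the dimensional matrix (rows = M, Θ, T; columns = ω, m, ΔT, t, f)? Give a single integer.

3

Exponent matrix [M,Θ,T] × [ω,m,ΔT,t,f]:
  M: [ 0  1  0  0  0]
  Θ: [ 0  0  1  0  0]
  T: [-1  0  0  1 -1]
RREF → pivots at {ω,m,ΔT} ⇒ r = 3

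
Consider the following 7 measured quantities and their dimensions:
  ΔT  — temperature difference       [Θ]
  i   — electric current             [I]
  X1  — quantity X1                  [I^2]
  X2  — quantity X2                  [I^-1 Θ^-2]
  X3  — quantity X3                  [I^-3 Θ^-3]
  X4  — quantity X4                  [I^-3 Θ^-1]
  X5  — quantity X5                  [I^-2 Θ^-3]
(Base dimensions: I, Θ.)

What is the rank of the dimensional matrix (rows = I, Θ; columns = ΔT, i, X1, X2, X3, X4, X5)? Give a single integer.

2

Exponent matrix [I,Θ] × [ΔT,i,X1,X2,X3,X4,X5]:
  I: [ 0  1  2 -1 -3 -3 -2]
  Θ: [ 1  0  0 -2 -3 -1 -3]
RREF → pivots at {ΔT,i} ⇒ r = 2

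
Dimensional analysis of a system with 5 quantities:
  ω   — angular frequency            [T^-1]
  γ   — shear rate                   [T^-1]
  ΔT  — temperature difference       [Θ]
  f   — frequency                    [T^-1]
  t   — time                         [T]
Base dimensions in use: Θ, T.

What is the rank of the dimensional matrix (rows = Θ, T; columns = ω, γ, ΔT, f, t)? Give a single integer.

2

Write exponents as rows Θ,T / cols ω,γ,ΔT,f,t:
  Θ: [ 0  0  1  0  0]
  T: [-1 -1  0 -1  1]
Row reduction gives pivot columns ω,ΔT; rank = 2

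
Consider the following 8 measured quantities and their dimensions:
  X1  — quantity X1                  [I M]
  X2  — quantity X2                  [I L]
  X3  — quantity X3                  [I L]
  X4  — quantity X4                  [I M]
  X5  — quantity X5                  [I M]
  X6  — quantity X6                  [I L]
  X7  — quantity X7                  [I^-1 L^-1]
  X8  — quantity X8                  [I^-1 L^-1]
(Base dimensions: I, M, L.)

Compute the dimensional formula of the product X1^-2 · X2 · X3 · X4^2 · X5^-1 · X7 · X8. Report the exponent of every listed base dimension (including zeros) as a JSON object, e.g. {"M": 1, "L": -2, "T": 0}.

{"I": -1, "M": -1, "L": 0}

Dimensional matrix (I×M×L by X1×X2×X3×X4×X5×X6×X7×X8):
  I: [ 1  1  1  1  1  1 -1 -1]
  M: [ 1  0  0  1  1  0  0  0]
  L: [ 0  1  1  0  0  1 -1 -1]
  [I]: (-2)·1+(1)·1+(1)·1+(2)·1+(-1)·1+(1)·-1+(1)·-1 = -1
  [M]: (-2)·1+(1)·0+(1)·0+(2)·1+(-1)·1+(1)·0+(1)·0 = -1
  [L]: (-2)·0+(1)·1+(1)·1+(2)·0+(-1)·0+(1)·-1+(1)·-1 = 0
⇒ I^-1 M^-1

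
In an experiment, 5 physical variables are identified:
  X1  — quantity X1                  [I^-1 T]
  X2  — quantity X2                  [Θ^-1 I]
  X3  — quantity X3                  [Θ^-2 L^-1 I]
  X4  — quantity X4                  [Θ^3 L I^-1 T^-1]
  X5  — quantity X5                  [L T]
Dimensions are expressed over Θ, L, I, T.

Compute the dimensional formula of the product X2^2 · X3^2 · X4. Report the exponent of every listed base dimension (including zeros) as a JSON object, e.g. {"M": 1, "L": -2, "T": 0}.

{"Θ": -3, "L": -1, "I": 3, "T": -1}

Write exponents as rows Θ,L,I,T / cols X1,X2,X3,X4,X5:
  Θ: [ 0 -1 -2  3  0]
  L: [ 0  0 -1  1  1]
  I: [-1  1  1 -1  0]
  T: [ 1  0  0 -1  1]
  [Θ]: (2)·-1+(2)·-2+(1)·3 = -3
  [L]: (2)·0+(2)·-1+(1)·1 = -1
  [I]: (2)·1+(2)·1+(1)·-1 = 3
  [T]: (2)·0+(2)·0+(1)·-1 = -1
⇒ Θ^-3 L^-1 I^3 T^-1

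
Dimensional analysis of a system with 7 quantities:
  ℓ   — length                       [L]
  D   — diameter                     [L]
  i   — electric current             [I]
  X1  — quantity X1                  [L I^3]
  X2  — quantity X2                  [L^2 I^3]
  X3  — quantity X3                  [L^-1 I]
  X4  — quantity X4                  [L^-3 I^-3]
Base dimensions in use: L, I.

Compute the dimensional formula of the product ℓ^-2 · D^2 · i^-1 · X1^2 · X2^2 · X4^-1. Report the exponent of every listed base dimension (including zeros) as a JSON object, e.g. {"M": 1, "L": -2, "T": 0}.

{"L": 9, "I": 14}

Exponent matrix [L,I] × [ℓ,D,i,X1,X2,X3,X4]:
  L: [ 1  1  0  1  2 -1 -3]
  I: [ 0  0  1  3  3  1 -3]
  [L]: (-2)·1+(2)·1+(-1)·0+(2)·1+(2)·2+(-1)·-3 = 9
  [I]: (-2)·0+(2)·0+(-1)·1+(2)·3+(2)·3+(-1)·-3 = 14
⇒ L^9 I^14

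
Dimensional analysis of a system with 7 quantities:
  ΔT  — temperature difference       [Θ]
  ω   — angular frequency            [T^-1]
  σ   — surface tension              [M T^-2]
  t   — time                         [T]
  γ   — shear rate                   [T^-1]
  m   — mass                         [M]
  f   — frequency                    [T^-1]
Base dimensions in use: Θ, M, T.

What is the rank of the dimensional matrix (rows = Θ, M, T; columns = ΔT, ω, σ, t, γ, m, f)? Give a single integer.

3

Dimensional matrix (Θ×M×T by ΔT×ω×σ×t×γ×m×f):
  Θ: [ 1  0  0  0  0  0  0]
  M: [ 0  0  1  0  0  1  0]
  T: [ 0 -1 -2  1 -1  0 -1]
Echelon form has 3 nonzero rows (pivots: ΔT,ω,σ)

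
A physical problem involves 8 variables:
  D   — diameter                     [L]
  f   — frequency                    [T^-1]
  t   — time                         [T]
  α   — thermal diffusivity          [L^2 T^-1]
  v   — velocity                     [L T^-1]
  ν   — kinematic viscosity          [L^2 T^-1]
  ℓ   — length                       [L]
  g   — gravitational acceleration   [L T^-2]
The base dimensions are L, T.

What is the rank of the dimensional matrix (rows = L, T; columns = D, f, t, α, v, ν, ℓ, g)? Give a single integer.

Exponent matrix [L,T] × [D,f,t,α,v,ν,ℓ,g]:
  L: [ 1  0  0  2  1  2  1  1]
  T: [ 0 -1  1 -1 -1 -1  0 -2]
Echelon form has 2 nonzero rows (pivots: D,f)

2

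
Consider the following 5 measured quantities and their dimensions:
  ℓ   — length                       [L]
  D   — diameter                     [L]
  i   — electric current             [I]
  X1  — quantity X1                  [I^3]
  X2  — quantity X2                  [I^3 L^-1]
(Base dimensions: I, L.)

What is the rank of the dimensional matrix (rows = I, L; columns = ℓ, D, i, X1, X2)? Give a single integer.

Dimensional matrix (I×L by ℓ×D×i×X1×X2):
  I: [ 0  0  1  3  3]
  L: [ 1  1  0  0 -1]
Row reduction gives pivot columns ℓ,i; rank = 2

2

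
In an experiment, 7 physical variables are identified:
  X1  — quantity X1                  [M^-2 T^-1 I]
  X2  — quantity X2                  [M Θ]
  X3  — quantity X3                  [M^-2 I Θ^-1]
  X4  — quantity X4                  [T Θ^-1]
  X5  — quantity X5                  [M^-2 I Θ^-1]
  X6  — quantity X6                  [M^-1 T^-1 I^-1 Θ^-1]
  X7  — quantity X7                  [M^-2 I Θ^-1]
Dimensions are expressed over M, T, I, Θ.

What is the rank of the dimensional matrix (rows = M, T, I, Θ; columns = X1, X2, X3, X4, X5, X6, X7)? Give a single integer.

Write exponents as rows M,T,I,Θ / cols X1,X2,X3,X4,X5,X6,X7:
  M: [-2  1 -2  0 -2 -1 -2]
  T: [-1  0  0  1  0 -1  0]
  I: [ 1  0  1  0  1 -1  1]
  Θ: [ 0  1 -1 -1 -1 -1 -1]
Row reduction gives pivot columns X1,X2,X3; rank = 3

3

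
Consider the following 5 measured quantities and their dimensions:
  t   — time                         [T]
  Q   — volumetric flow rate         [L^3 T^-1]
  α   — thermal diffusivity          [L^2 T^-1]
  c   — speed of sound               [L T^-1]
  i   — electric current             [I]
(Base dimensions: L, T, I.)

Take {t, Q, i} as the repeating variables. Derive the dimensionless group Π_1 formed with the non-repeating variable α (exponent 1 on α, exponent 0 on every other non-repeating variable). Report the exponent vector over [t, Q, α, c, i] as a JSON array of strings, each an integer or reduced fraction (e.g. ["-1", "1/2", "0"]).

["1/3", "-2/3", "1", "0", "0"]

Dimensional matrix (L×T×I by t×Q×α×c×i):
  L: [ 0  3  2  1  0]
  T: [ 1 -1 -1 -1  0]
  I: [ 0  0  0  0  1]
Row reduction gives pivot columns t,Q,i; rank = 3
Pivot set = {t,Q,i}, free = {α,c}
RREF:
  r0: [   1    0 -1/3 -2/3    0]
  r1: [   0    1  2/3  1/3    0]
  r2: [   0    0    0    0    1]
Fix exponent of α at 1, c at 0; solve each RREF row for its pivot's exponent:
  r0: exp(t) + (-1/3)·1 = 0 ⇒ exp(t) = 1/3
  r1: exp(Q) + (2/3)·1 = 0 ⇒ exp(Q) = -2/3
  r2: exp(i) + (0)·1 = 0 ⇒ exp(i) = 0
Π_1 = t^(1/3) · Q^(-2/3) · α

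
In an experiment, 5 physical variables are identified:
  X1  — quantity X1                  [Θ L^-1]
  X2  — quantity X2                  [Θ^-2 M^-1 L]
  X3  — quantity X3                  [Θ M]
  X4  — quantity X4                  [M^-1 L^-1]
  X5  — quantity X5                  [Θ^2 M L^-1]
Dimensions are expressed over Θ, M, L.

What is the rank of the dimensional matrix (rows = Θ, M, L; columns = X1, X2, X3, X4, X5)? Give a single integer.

Exponent matrix [Θ,M,L] × [X1,X2,X3,X4,X5]:
  Θ: [ 1 -2  1  0  2]
  M: [ 0 -1  1 -1  1]
  L: [-1  1  0 -1 -1]
Row reduction gives pivot columns X1,X2; rank = 2

2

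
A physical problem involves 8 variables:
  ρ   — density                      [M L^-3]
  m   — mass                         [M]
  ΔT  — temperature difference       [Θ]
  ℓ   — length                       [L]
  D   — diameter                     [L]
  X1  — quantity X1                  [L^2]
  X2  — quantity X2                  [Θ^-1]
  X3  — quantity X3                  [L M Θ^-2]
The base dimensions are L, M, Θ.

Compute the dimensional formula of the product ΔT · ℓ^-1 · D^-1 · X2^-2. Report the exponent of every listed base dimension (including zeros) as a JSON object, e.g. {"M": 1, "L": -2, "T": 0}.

Dimensional matrix (L×M×Θ by ρ×m×ΔT×ℓ×D×X1×X2×X3):
  L: [-3  0  0  1  1  2  0  1]
  M: [ 1  1  0  0  0  0  0  1]
  Θ: [ 0  0  1  0  0  0 -1 -2]
  [L]: (1)·0+(-1)·1+(-1)·1+(-2)·0 = -2
  [M]: (1)·0+(-1)·0+(-1)·0+(-2)·0 = 0
  [Θ]: (1)·1+(-1)·0+(-1)·0+(-2)·-1 = 3
⇒ L^-2 Θ^3

{"L": -2, "M": 0, "Θ": 3}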